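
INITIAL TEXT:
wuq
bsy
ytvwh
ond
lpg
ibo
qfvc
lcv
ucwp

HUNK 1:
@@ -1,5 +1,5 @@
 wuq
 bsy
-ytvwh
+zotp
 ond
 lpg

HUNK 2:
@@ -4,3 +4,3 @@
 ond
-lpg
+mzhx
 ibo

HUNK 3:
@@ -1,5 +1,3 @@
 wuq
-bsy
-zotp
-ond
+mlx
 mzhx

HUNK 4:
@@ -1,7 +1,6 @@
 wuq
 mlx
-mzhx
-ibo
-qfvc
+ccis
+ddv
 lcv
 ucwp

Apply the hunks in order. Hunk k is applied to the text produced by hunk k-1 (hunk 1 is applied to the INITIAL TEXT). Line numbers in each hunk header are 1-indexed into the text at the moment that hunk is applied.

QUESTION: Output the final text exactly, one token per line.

Hunk 1: at line 1 remove [ytvwh] add [zotp] -> 9 lines: wuq bsy zotp ond lpg ibo qfvc lcv ucwp
Hunk 2: at line 4 remove [lpg] add [mzhx] -> 9 lines: wuq bsy zotp ond mzhx ibo qfvc lcv ucwp
Hunk 3: at line 1 remove [bsy,zotp,ond] add [mlx] -> 7 lines: wuq mlx mzhx ibo qfvc lcv ucwp
Hunk 4: at line 1 remove [mzhx,ibo,qfvc] add [ccis,ddv] -> 6 lines: wuq mlx ccis ddv lcv ucwp

Answer: wuq
mlx
ccis
ddv
lcv
ucwp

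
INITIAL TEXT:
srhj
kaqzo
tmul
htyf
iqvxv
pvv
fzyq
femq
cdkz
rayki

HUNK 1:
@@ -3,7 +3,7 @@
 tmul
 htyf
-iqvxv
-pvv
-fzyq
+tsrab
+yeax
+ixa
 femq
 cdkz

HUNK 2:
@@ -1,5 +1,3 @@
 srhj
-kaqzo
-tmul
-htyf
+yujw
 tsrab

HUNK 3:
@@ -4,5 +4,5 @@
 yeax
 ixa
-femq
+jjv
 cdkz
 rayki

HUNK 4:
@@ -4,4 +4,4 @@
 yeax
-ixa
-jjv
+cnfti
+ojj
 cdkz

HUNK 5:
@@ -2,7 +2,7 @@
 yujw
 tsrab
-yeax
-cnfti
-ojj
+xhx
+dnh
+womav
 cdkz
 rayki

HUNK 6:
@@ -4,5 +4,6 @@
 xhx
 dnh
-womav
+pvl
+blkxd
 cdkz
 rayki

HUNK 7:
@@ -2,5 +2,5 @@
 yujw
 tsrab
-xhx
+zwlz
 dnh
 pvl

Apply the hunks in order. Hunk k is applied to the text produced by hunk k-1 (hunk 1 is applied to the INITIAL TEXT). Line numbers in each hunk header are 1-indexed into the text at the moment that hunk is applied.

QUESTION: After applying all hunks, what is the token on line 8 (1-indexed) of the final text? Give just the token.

Answer: cdkz

Derivation:
Hunk 1: at line 3 remove [iqvxv,pvv,fzyq] add [tsrab,yeax,ixa] -> 10 lines: srhj kaqzo tmul htyf tsrab yeax ixa femq cdkz rayki
Hunk 2: at line 1 remove [kaqzo,tmul,htyf] add [yujw] -> 8 lines: srhj yujw tsrab yeax ixa femq cdkz rayki
Hunk 3: at line 4 remove [femq] add [jjv] -> 8 lines: srhj yujw tsrab yeax ixa jjv cdkz rayki
Hunk 4: at line 4 remove [ixa,jjv] add [cnfti,ojj] -> 8 lines: srhj yujw tsrab yeax cnfti ojj cdkz rayki
Hunk 5: at line 2 remove [yeax,cnfti,ojj] add [xhx,dnh,womav] -> 8 lines: srhj yujw tsrab xhx dnh womav cdkz rayki
Hunk 6: at line 4 remove [womav] add [pvl,blkxd] -> 9 lines: srhj yujw tsrab xhx dnh pvl blkxd cdkz rayki
Hunk 7: at line 2 remove [xhx] add [zwlz] -> 9 lines: srhj yujw tsrab zwlz dnh pvl blkxd cdkz rayki
Final line 8: cdkz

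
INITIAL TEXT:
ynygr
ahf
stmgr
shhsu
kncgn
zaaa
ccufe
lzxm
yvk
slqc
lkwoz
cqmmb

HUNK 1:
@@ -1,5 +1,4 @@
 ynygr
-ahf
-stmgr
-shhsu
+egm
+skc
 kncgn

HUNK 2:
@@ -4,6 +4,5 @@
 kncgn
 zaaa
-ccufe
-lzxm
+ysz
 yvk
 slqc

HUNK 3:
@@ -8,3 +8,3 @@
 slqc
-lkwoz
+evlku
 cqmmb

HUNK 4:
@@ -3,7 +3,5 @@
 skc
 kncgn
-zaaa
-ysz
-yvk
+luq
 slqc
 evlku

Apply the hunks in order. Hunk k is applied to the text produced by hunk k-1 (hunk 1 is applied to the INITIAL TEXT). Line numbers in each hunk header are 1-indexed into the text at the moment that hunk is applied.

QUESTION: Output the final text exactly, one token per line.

Hunk 1: at line 1 remove [ahf,stmgr,shhsu] add [egm,skc] -> 11 lines: ynygr egm skc kncgn zaaa ccufe lzxm yvk slqc lkwoz cqmmb
Hunk 2: at line 4 remove [ccufe,lzxm] add [ysz] -> 10 lines: ynygr egm skc kncgn zaaa ysz yvk slqc lkwoz cqmmb
Hunk 3: at line 8 remove [lkwoz] add [evlku] -> 10 lines: ynygr egm skc kncgn zaaa ysz yvk slqc evlku cqmmb
Hunk 4: at line 3 remove [zaaa,ysz,yvk] add [luq] -> 8 lines: ynygr egm skc kncgn luq slqc evlku cqmmb

Answer: ynygr
egm
skc
kncgn
luq
slqc
evlku
cqmmb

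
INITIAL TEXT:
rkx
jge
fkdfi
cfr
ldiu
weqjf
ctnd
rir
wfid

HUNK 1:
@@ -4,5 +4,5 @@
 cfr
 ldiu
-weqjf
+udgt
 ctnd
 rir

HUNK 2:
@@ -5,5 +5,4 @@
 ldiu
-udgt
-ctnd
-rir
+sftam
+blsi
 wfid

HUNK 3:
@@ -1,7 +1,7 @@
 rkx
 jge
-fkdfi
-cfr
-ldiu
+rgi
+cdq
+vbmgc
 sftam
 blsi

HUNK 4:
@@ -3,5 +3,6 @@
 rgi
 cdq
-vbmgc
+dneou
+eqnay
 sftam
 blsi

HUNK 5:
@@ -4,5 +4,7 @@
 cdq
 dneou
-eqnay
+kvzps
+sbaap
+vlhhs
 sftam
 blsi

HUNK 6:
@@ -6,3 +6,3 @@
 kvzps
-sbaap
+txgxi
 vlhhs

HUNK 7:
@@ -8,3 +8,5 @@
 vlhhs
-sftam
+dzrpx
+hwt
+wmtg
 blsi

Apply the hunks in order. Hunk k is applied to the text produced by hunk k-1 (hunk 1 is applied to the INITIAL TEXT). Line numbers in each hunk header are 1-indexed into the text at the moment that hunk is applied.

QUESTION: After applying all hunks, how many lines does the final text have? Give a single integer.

Answer: 13

Derivation:
Hunk 1: at line 4 remove [weqjf] add [udgt] -> 9 lines: rkx jge fkdfi cfr ldiu udgt ctnd rir wfid
Hunk 2: at line 5 remove [udgt,ctnd,rir] add [sftam,blsi] -> 8 lines: rkx jge fkdfi cfr ldiu sftam blsi wfid
Hunk 3: at line 1 remove [fkdfi,cfr,ldiu] add [rgi,cdq,vbmgc] -> 8 lines: rkx jge rgi cdq vbmgc sftam blsi wfid
Hunk 4: at line 3 remove [vbmgc] add [dneou,eqnay] -> 9 lines: rkx jge rgi cdq dneou eqnay sftam blsi wfid
Hunk 5: at line 4 remove [eqnay] add [kvzps,sbaap,vlhhs] -> 11 lines: rkx jge rgi cdq dneou kvzps sbaap vlhhs sftam blsi wfid
Hunk 6: at line 6 remove [sbaap] add [txgxi] -> 11 lines: rkx jge rgi cdq dneou kvzps txgxi vlhhs sftam blsi wfid
Hunk 7: at line 8 remove [sftam] add [dzrpx,hwt,wmtg] -> 13 lines: rkx jge rgi cdq dneou kvzps txgxi vlhhs dzrpx hwt wmtg blsi wfid
Final line count: 13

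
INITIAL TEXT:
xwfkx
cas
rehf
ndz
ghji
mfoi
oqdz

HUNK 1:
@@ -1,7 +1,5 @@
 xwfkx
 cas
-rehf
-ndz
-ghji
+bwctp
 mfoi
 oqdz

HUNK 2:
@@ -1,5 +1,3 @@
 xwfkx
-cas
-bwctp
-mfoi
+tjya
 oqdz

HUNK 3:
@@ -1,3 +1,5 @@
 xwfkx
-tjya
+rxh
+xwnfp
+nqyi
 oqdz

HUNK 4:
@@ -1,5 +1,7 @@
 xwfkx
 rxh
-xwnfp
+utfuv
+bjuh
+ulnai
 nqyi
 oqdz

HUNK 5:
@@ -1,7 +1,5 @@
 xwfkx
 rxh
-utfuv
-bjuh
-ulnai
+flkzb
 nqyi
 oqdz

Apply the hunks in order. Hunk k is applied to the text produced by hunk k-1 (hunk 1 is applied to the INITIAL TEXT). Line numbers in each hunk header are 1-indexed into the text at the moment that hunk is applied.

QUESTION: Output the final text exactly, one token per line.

Hunk 1: at line 1 remove [rehf,ndz,ghji] add [bwctp] -> 5 lines: xwfkx cas bwctp mfoi oqdz
Hunk 2: at line 1 remove [cas,bwctp,mfoi] add [tjya] -> 3 lines: xwfkx tjya oqdz
Hunk 3: at line 1 remove [tjya] add [rxh,xwnfp,nqyi] -> 5 lines: xwfkx rxh xwnfp nqyi oqdz
Hunk 4: at line 1 remove [xwnfp] add [utfuv,bjuh,ulnai] -> 7 lines: xwfkx rxh utfuv bjuh ulnai nqyi oqdz
Hunk 5: at line 1 remove [utfuv,bjuh,ulnai] add [flkzb] -> 5 lines: xwfkx rxh flkzb nqyi oqdz

Answer: xwfkx
rxh
flkzb
nqyi
oqdz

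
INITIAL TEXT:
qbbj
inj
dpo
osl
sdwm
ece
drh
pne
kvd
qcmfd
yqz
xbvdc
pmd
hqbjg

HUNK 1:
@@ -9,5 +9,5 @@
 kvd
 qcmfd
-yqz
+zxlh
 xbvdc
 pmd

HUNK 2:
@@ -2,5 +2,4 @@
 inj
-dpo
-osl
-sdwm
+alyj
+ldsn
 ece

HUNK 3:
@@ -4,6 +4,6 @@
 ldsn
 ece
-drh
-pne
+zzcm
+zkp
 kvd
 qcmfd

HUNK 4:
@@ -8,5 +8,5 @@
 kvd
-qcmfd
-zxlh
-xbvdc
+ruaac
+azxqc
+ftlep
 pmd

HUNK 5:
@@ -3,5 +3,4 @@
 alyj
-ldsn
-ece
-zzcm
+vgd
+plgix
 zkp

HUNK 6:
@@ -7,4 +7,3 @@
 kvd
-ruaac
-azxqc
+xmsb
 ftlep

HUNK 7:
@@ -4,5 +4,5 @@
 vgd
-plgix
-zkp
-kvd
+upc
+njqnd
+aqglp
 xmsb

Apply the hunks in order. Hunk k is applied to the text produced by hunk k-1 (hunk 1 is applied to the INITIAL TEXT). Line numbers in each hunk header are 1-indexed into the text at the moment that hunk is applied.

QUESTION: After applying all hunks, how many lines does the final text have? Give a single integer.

Hunk 1: at line 9 remove [yqz] add [zxlh] -> 14 lines: qbbj inj dpo osl sdwm ece drh pne kvd qcmfd zxlh xbvdc pmd hqbjg
Hunk 2: at line 2 remove [dpo,osl,sdwm] add [alyj,ldsn] -> 13 lines: qbbj inj alyj ldsn ece drh pne kvd qcmfd zxlh xbvdc pmd hqbjg
Hunk 3: at line 4 remove [drh,pne] add [zzcm,zkp] -> 13 lines: qbbj inj alyj ldsn ece zzcm zkp kvd qcmfd zxlh xbvdc pmd hqbjg
Hunk 4: at line 8 remove [qcmfd,zxlh,xbvdc] add [ruaac,azxqc,ftlep] -> 13 lines: qbbj inj alyj ldsn ece zzcm zkp kvd ruaac azxqc ftlep pmd hqbjg
Hunk 5: at line 3 remove [ldsn,ece,zzcm] add [vgd,plgix] -> 12 lines: qbbj inj alyj vgd plgix zkp kvd ruaac azxqc ftlep pmd hqbjg
Hunk 6: at line 7 remove [ruaac,azxqc] add [xmsb] -> 11 lines: qbbj inj alyj vgd plgix zkp kvd xmsb ftlep pmd hqbjg
Hunk 7: at line 4 remove [plgix,zkp,kvd] add [upc,njqnd,aqglp] -> 11 lines: qbbj inj alyj vgd upc njqnd aqglp xmsb ftlep pmd hqbjg
Final line count: 11

Answer: 11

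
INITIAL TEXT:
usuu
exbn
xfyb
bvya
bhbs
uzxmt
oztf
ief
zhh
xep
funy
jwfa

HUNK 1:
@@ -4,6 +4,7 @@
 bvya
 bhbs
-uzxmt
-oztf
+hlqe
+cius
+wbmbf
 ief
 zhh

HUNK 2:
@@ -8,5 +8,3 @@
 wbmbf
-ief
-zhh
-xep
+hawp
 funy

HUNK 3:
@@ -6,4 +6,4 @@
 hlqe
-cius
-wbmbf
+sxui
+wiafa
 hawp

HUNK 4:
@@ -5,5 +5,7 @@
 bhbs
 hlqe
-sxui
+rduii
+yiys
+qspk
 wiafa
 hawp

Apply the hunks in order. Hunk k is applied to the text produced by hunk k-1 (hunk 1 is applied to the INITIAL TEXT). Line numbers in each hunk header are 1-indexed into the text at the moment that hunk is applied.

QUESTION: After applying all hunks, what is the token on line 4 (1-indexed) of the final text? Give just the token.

Hunk 1: at line 4 remove [uzxmt,oztf] add [hlqe,cius,wbmbf] -> 13 lines: usuu exbn xfyb bvya bhbs hlqe cius wbmbf ief zhh xep funy jwfa
Hunk 2: at line 8 remove [ief,zhh,xep] add [hawp] -> 11 lines: usuu exbn xfyb bvya bhbs hlqe cius wbmbf hawp funy jwfa
Hunk 3: at line 6 remove [cius,wbmbf] add [sxui,wiafa] -> 11 lines: usuu exbn xfyb bvya bhbs hlqe sxui wiafa hawp funy jwfa
Hunk 4: at line 5 remove [sxui] add [rduii,yiys,qspk] -> 13 lines: usuu exbn xfyb bvya bhbs hlqe rduii yiys qspk wiafa hawp funy jwfa
Final line 4: bvya

Answer: bvya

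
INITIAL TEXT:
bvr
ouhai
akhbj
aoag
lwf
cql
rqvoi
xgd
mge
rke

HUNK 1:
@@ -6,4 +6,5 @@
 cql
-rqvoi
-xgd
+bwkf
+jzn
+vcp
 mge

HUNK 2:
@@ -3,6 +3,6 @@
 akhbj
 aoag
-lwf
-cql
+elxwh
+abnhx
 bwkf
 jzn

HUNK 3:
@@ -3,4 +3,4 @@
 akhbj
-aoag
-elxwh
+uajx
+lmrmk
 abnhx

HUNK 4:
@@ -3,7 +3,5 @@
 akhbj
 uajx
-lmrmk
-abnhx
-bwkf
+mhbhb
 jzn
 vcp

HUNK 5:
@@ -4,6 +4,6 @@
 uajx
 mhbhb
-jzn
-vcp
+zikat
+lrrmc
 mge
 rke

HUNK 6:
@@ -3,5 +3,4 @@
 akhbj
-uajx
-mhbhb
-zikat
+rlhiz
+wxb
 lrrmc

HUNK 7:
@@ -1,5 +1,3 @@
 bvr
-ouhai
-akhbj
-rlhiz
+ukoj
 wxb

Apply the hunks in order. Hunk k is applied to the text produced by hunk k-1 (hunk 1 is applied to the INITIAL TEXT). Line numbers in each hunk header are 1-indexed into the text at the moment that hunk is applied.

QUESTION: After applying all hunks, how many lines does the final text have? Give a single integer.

Hunk 1: at line 6 remove [rqvoi,xgd] add [bwkf,jzn,vcp] -> 11 lines: bvr ouhai akhbj aoag lwf cql bwkf jzn vcp mge rke
Hunk 2: at line 3 remove [lwf,cql] add [elxwh,abnhx] -> 11 lines: bvr ouhai akhbj aoag elxwh abnhx bwkf jzn vcp mge rke
Hunk 3: at line 3 remove [aoag,elxwh] add [uajx,lmrmk] -> 11 lines: bvr ouhai akhbj uajx lmrmk abnhx bwkf jzn vcp mge rke
Hunk 4: at line 3 remove [lmrmk,abnhx,bwkf] add [mhbhb] -> 9 lines: bvr ouhai akhbj uajx mhbhb jzn vcp mge rke
Hunk 5: at line 4 remove [jzn,vcp] add [zikat,lrrmc] -> 9 lines: bvr ouhai akhbj uajx mhbhb zikat lrrmc mge rke
Hunk 6: at line 3 remove [uajx,mhbhb,zikat] add [rlhiz,wxb] -> 8 lines: bvr ouhai akhbj rlhiz wxb lrrmc mge rke
Hunk 7: at line 1 remove [ouhai,akhbj,rlhiz] add [ukoj] -> 6 lines: bvr ukoj wxb lrrmc mge rke
Final line count: 6

Answer: 6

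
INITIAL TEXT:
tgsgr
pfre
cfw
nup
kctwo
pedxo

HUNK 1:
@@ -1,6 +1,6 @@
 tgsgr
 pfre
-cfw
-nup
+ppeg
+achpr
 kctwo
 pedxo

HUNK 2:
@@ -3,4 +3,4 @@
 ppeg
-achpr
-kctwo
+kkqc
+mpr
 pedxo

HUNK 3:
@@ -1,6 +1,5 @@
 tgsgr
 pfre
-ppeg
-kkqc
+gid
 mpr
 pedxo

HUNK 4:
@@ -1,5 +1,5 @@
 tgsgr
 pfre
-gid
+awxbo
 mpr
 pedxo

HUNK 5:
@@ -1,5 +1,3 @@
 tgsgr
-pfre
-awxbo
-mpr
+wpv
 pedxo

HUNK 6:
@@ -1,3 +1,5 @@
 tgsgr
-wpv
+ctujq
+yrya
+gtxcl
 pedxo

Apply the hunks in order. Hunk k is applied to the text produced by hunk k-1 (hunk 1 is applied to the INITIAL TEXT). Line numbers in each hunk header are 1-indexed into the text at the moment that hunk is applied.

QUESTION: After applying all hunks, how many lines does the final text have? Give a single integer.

Answer: 5

Derivation:
Hunk 1: at line 1 remove [cfw,nup] add [ppeg,achpr] -> 6 lines: tgsgr pfre ppeg achpr kctwo pedxo
Hunk 2: at line 3 remove [achpr,kctwo] add [kkqc,mpr] -> 6 lines: tgsgr pfre ppeg kkqc mpr pedxo
Hunk 3: at line 1 remove [ppeg,kkqc] add [gid] -> 5 lines: tgsgr pfre gid mpr pedxo
Hunk 4: at line 1 remove [gid] add [awxbo] -> 5 lines: tgsgr pfre awxbo mpr pedxo
Hunk 5: at line 1 remove [pfre,awxbo,mpr] add [wpv] -> 3 lines: tgsgr wpv pedxo
Hunk 6: at line 1 remove [wpv] add [ctujq,yrya,gtxcl] -> 5 lines: tgsgr ctujq yrya gtxcl pedxo
Final line count: 5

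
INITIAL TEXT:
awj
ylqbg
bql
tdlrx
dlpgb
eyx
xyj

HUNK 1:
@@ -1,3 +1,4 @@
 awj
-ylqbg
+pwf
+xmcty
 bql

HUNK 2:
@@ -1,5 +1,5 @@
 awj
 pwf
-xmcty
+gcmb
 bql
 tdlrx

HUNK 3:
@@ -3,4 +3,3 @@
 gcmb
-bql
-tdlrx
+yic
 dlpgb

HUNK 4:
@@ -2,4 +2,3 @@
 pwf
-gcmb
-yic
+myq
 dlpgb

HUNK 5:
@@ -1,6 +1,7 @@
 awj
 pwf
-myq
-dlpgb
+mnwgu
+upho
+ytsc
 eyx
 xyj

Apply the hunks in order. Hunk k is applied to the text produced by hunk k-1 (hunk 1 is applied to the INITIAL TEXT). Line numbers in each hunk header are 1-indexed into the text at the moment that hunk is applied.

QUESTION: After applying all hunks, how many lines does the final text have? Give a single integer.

Answer: 7

Derivation:
Hunk 1: at line 1 remove [ylqbg] add [pwf,xmcty] -> 8 lines: awj pwf xmcty bql tdlrx dlpgb eyx xyj
Hunk 2: at line 1 remove [xmcty] add [gcmb] -> 8 lines: awj pwf gcmb bql tdlrx dlpgb eyx xyj
Hunk 3: at line 3 remove [bql,tdlrx] add [yic] -> 7 lines: awj pwf gcmb yic dlpgb eyx xyj
Hunk 4: at line 2 remove [gcmb,yic] add [myq] -> 6 lines: awj pwf myq dlpgb eyx xyj
Hunk 5: at line 1 remove [myq,dlpgb] add [mnwgu,upho,ytsc] -> 7 lines: awj pwf mnwgu upho ytsc eyx xyj
Final line count: 7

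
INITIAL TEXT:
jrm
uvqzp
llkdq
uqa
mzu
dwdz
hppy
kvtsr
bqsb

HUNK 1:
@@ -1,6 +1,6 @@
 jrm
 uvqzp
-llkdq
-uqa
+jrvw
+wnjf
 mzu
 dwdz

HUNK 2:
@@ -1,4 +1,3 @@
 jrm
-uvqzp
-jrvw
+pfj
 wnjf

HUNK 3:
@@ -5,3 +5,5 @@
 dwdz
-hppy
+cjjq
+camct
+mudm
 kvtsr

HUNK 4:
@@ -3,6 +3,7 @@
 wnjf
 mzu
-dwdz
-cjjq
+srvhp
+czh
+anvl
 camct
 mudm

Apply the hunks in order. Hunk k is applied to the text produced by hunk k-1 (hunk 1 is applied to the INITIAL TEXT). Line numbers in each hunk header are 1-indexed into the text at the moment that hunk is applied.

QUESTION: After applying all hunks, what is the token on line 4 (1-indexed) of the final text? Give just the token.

Hunk 1: at line 1 remove [llkdq,uqa] add [jrvw,wnjf] -> 9 lines: jrm uvqzp jrvw wnjf mzu dwdz hppy kvtsr bqsb
Hunk 2: at line 1 remove [uvqzp,jrvw] add [pfj] -> 8 lines: jrm pfj wnjf mzu dwdz hppy kvtsr bqsb
Hunk 3: at line 5 remove [hppy] add [cjjq,camct,mudm] -> 10 lines: jrm pfj wnjf mzu dwdz cjjq camct mudm kvtsr bqsb
Hunk 4: at line 3 remove [dwdz,cjjq] add [srvhp,czh,anvl] -> 11 lines: jrm pfj wnjf mzu srvhp czh anvl camct mudm kvtsr bqsb
Final line 4: mzu

Answer: mzu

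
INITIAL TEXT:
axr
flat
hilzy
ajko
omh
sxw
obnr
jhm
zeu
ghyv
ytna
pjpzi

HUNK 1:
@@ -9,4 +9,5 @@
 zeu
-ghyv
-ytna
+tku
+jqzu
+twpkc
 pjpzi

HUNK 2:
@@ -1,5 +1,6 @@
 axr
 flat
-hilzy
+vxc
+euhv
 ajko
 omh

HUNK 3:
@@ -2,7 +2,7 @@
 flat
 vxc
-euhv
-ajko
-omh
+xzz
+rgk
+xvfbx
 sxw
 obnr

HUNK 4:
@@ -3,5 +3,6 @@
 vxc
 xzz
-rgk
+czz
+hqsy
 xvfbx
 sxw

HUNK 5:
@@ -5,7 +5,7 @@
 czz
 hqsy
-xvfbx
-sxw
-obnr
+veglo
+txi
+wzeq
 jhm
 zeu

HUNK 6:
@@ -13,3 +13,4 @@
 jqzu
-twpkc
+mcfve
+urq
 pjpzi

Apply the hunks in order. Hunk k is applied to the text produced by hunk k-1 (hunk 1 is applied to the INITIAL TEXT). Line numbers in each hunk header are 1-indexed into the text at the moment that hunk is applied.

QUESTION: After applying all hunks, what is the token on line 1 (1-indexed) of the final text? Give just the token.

Answer: axr

Derivation:
Hunk 1: at line 9 remove [ghyv,ytna] add [tku,jqzu,twpkc] -> 13 lines: axr flat hilzy ajko omh sxw obnr jhm zeu tku jqzu twpkc pjpzi
Hunk 2: at line 1 remove [hilzy] add [vxc,euhv] -> 14 lines: axr flat vxc euhv ajko omh sxw obnr jhm zeu tku jqzu twpkc pjpzi
Hunk 3: at line 2 remove [euhv,ajko,omh] add [xzz,rgk,xvfbx] -> 14 lines: axr flat vxc xzz rgk xvfbx sxw obnr jhm zeu tku jqzu twpkc pjpzi
Hunk 4: at line 3 remove [rgk] add [czz,hqsy] -> 15 lines: axr flat vxc xzz czz hqsy xvfbx sxw obnr jhm zeu tku jqzu twpkc pjpzi
Hunk 5: at line 5 remove [xvfbx,sxw,obnr] add [veglo,txi,wzeq] -> 15 lines: axr flat vxc xzz czz hqsy veglo txi wzeq jhm zeu tku jqzu twpkc pjpzi
Hunk 6: at line 13 remove [twpkc] add [mcfve,urq] -> 16 lines: axr flat vxc xzz czz hqsy veglo txi wzeq jhm zeu tku jqzu mcfve urq pjpzi
Final line 1: axr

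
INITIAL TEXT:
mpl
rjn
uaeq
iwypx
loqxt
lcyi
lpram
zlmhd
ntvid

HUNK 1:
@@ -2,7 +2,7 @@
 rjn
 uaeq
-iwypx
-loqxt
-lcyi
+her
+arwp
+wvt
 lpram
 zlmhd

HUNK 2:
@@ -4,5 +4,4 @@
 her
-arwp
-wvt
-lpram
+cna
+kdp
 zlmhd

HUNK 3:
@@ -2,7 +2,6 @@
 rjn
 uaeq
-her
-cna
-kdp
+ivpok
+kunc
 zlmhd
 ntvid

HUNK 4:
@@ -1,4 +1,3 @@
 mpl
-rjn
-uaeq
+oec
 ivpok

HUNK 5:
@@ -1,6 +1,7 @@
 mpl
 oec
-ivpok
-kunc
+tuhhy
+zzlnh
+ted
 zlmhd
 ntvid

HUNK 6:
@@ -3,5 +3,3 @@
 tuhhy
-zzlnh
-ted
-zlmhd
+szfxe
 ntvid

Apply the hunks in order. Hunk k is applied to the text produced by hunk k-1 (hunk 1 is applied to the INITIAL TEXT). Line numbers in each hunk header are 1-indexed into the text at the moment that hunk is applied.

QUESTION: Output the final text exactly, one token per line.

Hunk 1: at line 2 remove [iwypx,loqxt,lcyi] add [her,arwp,wvt] -> 9 lines: mpl rjn uaeq her arwp wvt lpram zlmhd ntvid
Hunk 2: at line 4 remove [arwp,wvt,lpram] add [cna,kdp] -> 8 lines: mpl rjn uaeq her cna kdp zlmhd ntvid
Hunk 3: at line 2 remove [her,cna,kdp] add [ivpok,kunc] -> 7 lines: mpl rjn uaeq ivpok kunc zlmhd ntvid
Hunk 4: at line 1 remove [rjn,uaeq] add [oec] -> 6 lines: mpl oec ivpok kunc zlmhd ntvid
Hunk 5: at line 1 remove [ivpok,kunc] add [tuhhy,zzlnh,ted] -> 7 lines: mpl oec tuhhy zzlnh ted zlmhd ntvid
Hunk 6: at line 3 remove [zzlnh,ted,zlmhd] add [szfxe] -> 5 lines: mpl oec tuhhy szfxe ntvid

Answer: mpl
oec
tuhhy
szfxe
ntvid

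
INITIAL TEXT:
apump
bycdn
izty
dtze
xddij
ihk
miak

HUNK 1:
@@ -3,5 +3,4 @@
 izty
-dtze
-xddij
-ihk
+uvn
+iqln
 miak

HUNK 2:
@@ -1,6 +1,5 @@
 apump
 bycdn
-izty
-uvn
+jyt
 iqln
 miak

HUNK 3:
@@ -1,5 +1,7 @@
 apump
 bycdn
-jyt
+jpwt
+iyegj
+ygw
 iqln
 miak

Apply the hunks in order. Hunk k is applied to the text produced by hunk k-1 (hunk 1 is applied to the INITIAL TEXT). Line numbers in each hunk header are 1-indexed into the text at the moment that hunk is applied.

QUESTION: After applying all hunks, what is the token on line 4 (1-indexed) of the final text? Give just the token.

Answer: iyegj

Derivation:
Hunk 1: at line 3 remove [dtze,xddij,ihk] add [uvn,iqln] -> 6 lines: apump bycdn izty uvn iqln miak
Hunk 2: at line 1 remove [izty,uvn] add [jyt] -> 5 lines: apump bycdn jyt iqln miak
Hunk 3: at line 1 remove [jyt] add [jpwt,iyegj,ygw] -> 7 lines: apump bycdn jpwt iyegj ygw iqln miak
Final line 4: iyegj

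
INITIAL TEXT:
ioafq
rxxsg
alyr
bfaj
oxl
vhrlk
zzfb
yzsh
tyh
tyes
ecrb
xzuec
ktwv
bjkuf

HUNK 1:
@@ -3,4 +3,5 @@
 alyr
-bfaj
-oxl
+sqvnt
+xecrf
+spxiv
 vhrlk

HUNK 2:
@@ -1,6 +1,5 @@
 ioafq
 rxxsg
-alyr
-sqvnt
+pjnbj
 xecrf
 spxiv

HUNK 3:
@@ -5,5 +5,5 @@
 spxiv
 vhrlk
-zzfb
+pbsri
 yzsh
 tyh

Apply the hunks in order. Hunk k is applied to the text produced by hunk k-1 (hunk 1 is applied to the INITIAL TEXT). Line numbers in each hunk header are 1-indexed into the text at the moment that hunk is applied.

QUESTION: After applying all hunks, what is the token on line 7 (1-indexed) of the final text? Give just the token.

Hunk 1: at line 3 remove [bfaj,oxl] add [sqvnt,xecrf,spxiv] -> 15 lines: ioafq rxxsg alyr sqvnt xecrf spxiv vhrlk zzfb yzsh tyh tyes ecrb xzuec ktwv bjkuf
Hunk 2: at line 1 remove [alyr,sqvnt] add [pjnbj] -> 14 lines: ioafq rxxsg pjnbj xecrf spxiv vhrlk zzfb yzsh tyh tyes ecrb xzuec ktwv bjkuf
Hunk 3: at line 5 remove [zzfb] add [pbsri] -> 14 lines: ioafq rxxsg pjnbj xecrf spxiv vhrlk pbsri yzsh tyh tyes ecrb xzuec ktwv bjkuf
Final line 7: pbsri

Answer: pbsri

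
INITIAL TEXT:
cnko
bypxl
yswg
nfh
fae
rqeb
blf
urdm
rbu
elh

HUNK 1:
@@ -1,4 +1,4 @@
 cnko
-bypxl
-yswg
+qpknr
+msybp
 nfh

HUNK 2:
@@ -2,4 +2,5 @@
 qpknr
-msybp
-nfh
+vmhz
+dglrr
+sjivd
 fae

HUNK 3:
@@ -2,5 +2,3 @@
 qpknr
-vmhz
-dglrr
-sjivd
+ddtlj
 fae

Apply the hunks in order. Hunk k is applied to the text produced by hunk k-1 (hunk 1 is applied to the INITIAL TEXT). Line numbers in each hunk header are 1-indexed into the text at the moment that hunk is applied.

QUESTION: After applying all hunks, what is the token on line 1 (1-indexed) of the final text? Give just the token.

Hunk 1: at line 1 remove [bypxl,yswg] add [qpknr,msybp] -> 10 lines: cnko qpknr msybp nfh fae rqeb blf urdm rbu elh
Hunk 2: at line 2 remove [msybp,nfh] add [vmhz,dglrr,sjivd] -> 11 lines: cnko qpknr vmhz dglrr sjivd fae rqeb blf urdm rbu elh
Hunk 3: at line 2 remove [vmhz,dglrr,sjivd] add [ddtlj] -> 9 lines: cnko qpknr ddtlj fae rqeb blf urdm rbu elh
Final line 1: cnko

Answer: cnko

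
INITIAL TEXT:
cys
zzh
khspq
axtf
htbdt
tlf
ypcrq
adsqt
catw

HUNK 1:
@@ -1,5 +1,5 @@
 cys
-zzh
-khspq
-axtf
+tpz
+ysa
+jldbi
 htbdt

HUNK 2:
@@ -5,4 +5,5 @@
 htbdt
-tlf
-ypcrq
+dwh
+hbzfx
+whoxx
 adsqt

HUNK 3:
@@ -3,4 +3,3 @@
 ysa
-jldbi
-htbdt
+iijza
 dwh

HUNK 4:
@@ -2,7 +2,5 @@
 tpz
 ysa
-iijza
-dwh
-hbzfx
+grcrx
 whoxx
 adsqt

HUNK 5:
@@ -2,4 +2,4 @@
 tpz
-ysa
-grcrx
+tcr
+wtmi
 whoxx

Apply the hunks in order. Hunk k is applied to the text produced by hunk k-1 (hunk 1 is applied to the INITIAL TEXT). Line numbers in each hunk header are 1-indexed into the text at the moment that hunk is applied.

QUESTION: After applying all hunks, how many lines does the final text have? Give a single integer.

Answer: 7

Derivation:
Hunk 1: at line 1 remove [zzh,khspq,axtf] add [tpz,ysa,jldbi] -> 9 lines: cys tpz ysa jldbi htbdt tlf ypcrq adsqt catw
Hunk 2: at line 5 remove [tlf,ypcrq] add [dwh,hbzfx,whoxx] -> 10 lines: cys tpz ysa jldbi htbdt dwh hbzfx whoxx adsqt catw
Hunk 3: at line 3 remove [jldbi,htbdt] add [iijza] -> 9 lines: cys tpz ysa iijza dwh hbzfx whoxx adsqt catw
Hunk 4: at line 2 remove [iijza,dwh,hbzfx] add [grcrx] -> 7 lines: cys tpz ysa grcrx whoxx adsqt catw
Hunk 5: at line 2 remove [ysa,grcrx] add [tcr,wtmi] -> 7 lines: cys tpz tcr wtmi whoxx adsqt catw
Final line count: 7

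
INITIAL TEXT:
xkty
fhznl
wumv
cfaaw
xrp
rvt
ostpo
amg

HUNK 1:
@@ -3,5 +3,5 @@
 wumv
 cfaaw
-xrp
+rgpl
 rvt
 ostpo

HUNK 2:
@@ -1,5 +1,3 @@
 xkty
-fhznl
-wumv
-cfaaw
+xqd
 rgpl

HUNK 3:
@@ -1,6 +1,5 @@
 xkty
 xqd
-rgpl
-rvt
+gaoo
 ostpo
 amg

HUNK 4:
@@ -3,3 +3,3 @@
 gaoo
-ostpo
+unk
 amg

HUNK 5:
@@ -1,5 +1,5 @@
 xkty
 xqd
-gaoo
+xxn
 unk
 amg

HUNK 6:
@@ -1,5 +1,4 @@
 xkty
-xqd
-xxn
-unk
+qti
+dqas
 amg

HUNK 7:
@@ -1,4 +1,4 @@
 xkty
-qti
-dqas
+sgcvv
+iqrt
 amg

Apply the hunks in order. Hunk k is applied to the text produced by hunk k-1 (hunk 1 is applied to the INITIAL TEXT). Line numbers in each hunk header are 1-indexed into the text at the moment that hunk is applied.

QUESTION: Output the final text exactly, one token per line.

Answer: xkty
sgcvv
iqrt
amg

Derivation:
Hunk 1: at line 3 remove [xrp] add [rgpl] -> 8 lines: xkty fhznl wumv cfaaw rgpl rvt ostpo amg
Hunk 2: at line 1 remove [fhznl,wumv,cfaaw] add [xqd] -> 6 lines: xkty xqd rgpl rvt ostpo amg
Hunk 3: at line 1 remove [rgpl,rvt] add [gaoo] -> 5 lines: xkty xqd gaoo ostpo amg
Hunk 4: at line 3 remove [ostpo] add [unk] -> 5 lines: xkty xqd gaoo unk amg
Hunk 5: at line 1 remove [gaoo] add [xxn] -> 5 lines: xkty xqd xxn unk amg
Hunk 6: at line 1 remove [xqd,xxn,unk] add [qti,dqas] -> 4 lines: xkty qti dqas amg
Hunk 7: at line 1 remove [qti,dqas] add [sgcvv,iqrt] -> 4 lines: xkty sgcvv iqrt amg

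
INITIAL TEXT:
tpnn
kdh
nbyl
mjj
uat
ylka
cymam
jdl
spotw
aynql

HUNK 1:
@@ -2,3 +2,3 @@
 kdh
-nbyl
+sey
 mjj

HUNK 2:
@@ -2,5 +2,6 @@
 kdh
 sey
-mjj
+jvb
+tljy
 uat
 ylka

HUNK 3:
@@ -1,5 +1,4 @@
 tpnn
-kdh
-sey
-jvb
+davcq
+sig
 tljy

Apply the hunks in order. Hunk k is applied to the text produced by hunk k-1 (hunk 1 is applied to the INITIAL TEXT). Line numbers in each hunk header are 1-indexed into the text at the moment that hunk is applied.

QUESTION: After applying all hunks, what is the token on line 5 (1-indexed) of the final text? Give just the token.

Answer: uat

Derivation:
Hunk 1: at line 2 remove [nbyl] add [sey] -> 10 lines: tpnn kdh sey mjj uat ylka cymam jdl spotw aynql
Hunk 2: at line 2 remove [mjj] add [jvb,tljy] -> 11 lines: tpnn kdh sey jvb tljy uat ylka cymam jdl spotw aynql
Hunk 3: at line 1 remove [kdh,sey,jvb] add [davcq,sig] -> 10 lines: tpnn davcq sig tljy uat ylka cymam jdl spotw aynql
Final line 5: uat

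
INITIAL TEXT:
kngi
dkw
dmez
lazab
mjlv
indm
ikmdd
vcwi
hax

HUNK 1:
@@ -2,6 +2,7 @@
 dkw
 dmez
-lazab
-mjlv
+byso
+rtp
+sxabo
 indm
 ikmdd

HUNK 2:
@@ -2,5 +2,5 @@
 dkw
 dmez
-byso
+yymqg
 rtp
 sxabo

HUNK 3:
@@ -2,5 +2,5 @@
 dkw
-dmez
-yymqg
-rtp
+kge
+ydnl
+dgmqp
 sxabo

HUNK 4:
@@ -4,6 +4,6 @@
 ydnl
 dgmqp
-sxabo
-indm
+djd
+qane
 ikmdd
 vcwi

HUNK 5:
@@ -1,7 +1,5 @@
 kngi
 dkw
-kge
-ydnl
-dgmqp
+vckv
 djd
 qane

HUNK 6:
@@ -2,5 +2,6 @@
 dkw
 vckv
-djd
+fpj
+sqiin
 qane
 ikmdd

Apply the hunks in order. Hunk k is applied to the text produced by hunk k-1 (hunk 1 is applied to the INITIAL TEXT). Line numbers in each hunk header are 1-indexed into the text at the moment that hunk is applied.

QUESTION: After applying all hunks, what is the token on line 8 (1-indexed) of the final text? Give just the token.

Hunk 1: at line 2 remove [lazab,mjlv] add [byso,rtp,sxabo] -> 10 lines: kngi dkw dmez byso rtp sxabo indm ikmdd vcwi hax
Hunk 2: at line 2 remove [byso] add [yymqg] -> 10 lines: kngi dkw dmez yymqg rtp sxabo indm ikmdd vcwi hax
Hunk 3: at line 2 remove [dmez,yymqg,rtp] add [kge,ydnl,dgmqp] -> 10 lines: kngi dkw kge ydnl dgmqp sxabo indm ikmdd vcwi hax
Hunk 4: at line 4 remove [sxabo,indm] add [djd,qane] -> 10 lines: kngi dkw kge ydnl dgmqp djd qane ikmdd vcwi hax
Hunk 5: at line 1 remove [kge,ydnl,dgmqp] add [vckv] -> 8 lines: kngi dkw vckv djd qane ikmdd vcwi hax
Hunk 6: at line 2 remove [djd] add [fpj,sqiin] -> 9 lines: kngi dkw vckv fpj sqiin qane ikmdd vcwi hax
Final line 8: vcwi

Answer: vcwi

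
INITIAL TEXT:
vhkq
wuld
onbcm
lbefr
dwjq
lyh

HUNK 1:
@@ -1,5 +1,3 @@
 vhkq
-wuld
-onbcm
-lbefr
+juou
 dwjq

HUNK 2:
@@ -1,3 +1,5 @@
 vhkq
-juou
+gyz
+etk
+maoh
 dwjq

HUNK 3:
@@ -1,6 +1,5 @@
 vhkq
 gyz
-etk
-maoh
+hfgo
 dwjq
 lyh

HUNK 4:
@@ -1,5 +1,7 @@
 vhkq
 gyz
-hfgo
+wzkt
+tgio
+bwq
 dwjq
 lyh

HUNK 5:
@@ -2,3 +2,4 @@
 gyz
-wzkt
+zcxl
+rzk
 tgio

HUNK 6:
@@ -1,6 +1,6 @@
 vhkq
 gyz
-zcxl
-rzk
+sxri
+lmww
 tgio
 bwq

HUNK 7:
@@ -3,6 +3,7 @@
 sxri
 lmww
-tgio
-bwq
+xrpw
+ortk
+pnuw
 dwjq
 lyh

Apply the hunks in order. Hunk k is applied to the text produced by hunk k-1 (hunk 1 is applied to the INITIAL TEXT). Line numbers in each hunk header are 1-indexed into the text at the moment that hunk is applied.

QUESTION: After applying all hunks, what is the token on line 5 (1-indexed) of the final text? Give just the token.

Hunk 1: at line 1 remove [wuld,onbcm,lbefr] add [juou] -> 4 lines: vhkq juou dwjq lyh
Hunk 2: at line 1 remove [juou] add [gyz,etk,maoh] -> 6 lines: vhkq gyz etk maoh dwjq lyh
Hunk 3: at line 1 remove [etk,maoh] add [hfgo] -> 5 lines: vhkq gyz hfgo dwjq lyh
Hunk 4: at line 1 remove [hfgo] add [wzkt,tgio,bwq] -> 7 lines: vhkq gyz wzkt tgio bwq dwjq lyh
Hunk 5: at line 2 remove [wzkt] add [zcxl,rzk] -> 8 lines: vhkq gyz zcxl rzk tgio bwq dwjq lyh
Hunk 6: at line 1 remove [zcxl,rzk] add [sxri,lmww] -> 8 lines: vhkq gyz sxri lmww tgio bwq dwjq lyh
Hunk 7: at line 3 remove [tgio,bwq] add [xrpw,ortk,pnuw] -> 9 lines: vhkq gyz sxri lmww xrpw ortk pnuw dwjq lyh
Final line 5: xrpw

Answer: xrpw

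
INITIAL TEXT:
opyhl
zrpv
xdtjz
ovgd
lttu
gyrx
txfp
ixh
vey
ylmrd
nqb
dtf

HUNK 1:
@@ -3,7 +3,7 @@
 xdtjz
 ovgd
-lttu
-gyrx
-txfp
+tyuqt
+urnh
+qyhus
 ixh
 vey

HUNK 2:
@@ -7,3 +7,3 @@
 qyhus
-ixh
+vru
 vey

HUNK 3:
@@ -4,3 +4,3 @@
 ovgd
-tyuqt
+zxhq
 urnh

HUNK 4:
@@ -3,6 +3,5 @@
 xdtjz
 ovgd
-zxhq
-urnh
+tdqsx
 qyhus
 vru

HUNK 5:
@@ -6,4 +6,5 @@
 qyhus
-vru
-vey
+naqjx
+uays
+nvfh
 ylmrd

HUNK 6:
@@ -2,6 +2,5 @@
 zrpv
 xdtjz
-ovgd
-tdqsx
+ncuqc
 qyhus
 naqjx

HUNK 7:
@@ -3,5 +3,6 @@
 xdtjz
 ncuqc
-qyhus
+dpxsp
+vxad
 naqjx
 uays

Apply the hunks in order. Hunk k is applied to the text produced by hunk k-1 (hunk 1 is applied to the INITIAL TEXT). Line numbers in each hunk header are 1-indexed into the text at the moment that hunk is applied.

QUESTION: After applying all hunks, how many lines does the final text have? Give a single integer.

Hunk 1: at line 3 remove [lttu,gyrx,txfp] add [tyuqt,urnh,qyhus] -> 12 lines: opyhl zrpv xdtjz ovgd tyuqt urnh qyhus ixh vey ylmrd nqb dtf
Hunk 2: at line 7 remove [ixh] add [vru] -> 12 lines: opyhl zrpv xdtjz ovgd tyuqt urnh qyhus vru vey ylmrd nqb dtf
Hunk 3: at line 4 remove [tyuqt] add [zxhq] -> 12 lines: opyhl zrpv xdtjz ovgd zxhq urnh qyhus vru vey ylmrd nqb dtf
Hunk 4: at line 3 remove [zxhq,urnh] add [tdqsx] -> 11 lines: opyhl zrpv xdtjz ovgd tdqsx qyhus vru vey ylmrd nqb dtf
Hunk 5: at line 6 remove [vru,vey] add [naqjx,uays,nvfh] -> 12 lines: opyhl zrpv xdtjz ovgd tdqsx qyhus naqjx uays nvfh ylmrd nqb dtf
Hunk 6: at line 2 remove [ovgd,tdqsx] add [ncuqc] -> 11 lines: opyhl zrpv xdtjz ncuqc qyhus naqjx uays nvfh ylmrd nqb dtf
Hunk 7: at line 3 remove [qyhus] add [dpxsp,vxad] -> 12 lines: opyhl zrpv xdtjz ncuqc dpxsp vxad naqjx uays nvfh ylmrd nqb dtf
Final line count: 12

Answer: 12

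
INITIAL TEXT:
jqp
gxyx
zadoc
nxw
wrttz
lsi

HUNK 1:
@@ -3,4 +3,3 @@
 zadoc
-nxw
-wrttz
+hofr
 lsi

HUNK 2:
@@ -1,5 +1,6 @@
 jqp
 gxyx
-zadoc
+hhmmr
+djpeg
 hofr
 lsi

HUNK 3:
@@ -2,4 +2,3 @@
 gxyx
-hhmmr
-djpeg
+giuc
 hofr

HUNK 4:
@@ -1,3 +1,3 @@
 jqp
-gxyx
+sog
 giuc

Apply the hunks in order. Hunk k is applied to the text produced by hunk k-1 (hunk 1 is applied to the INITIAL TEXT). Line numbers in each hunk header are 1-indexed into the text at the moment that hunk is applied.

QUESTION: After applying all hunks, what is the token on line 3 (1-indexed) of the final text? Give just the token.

Answer: giuc

Derivation:
Hunk 1: at line 3 remove [nxw,wrttz] add [hofr] -> 5 lines: jqp gxyx zadoc hofr lsi
Hunk 2: at line 1 remove [zadoc] add [hhmmr,djpeg] -> 6 lines: jqp gxyx hhmmr djpeg hofr lsi
Hunk 3: at line 2 remove [hhmmr,djpeg] add [giuc] -> 5 lines: jqp gxyx giuc hofr lsi
Hunk 4: at line 1 remove [gxyx] add [sog] -> 5 lines: jqp sog giuc hofr lsi
Final line 3: giuc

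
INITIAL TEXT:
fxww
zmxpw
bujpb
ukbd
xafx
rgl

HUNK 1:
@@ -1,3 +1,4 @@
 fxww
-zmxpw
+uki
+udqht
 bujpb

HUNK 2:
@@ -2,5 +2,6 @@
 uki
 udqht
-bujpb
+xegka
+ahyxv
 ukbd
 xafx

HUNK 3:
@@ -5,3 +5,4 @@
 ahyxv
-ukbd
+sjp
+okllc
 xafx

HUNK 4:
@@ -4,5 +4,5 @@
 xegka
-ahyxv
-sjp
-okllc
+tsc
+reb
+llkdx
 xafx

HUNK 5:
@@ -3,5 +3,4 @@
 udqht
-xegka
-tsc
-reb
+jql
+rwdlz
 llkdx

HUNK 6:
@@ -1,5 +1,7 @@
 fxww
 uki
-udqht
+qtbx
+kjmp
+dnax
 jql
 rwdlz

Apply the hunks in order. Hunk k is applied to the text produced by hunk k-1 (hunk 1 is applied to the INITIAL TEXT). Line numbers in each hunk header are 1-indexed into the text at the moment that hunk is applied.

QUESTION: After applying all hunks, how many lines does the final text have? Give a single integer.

Answer: 10

Derivation:
Hunk 1: at line 1 remove [zmxpw] add [uki,udqht] -> 7 lines: fxww uki udqht bujpb ukbd xafx rgl
Hunk 2: at line 2 remove [bujpb] add [xegka,ahyxv] -> 8 lines: fxww uki udqht xegka ahyxv ukbd xafx rgl
Hunk 3: at line 5 remove [ukbd] add [sjp,okllc] -> 9 lines: fxww uki udqht xegka ahyxv sjp okllc xafx rgl
Hunk 4: at line 4 remove [ahyxv,sjp,okllc] add [tsc,reb,llkdx] -> 9 lines: fxww uki udqht xegka tsc reb llkdx xafx rgl
Hunk 5: at line 3 remove [xegka,tsc,reb] add [jql,rwdlz] -> 8 lines: fxww uki udqht jql rwdlz llkdx xafx rgl
Hunk 6: at line 1 remove [udqht] add [qtbx,kjmp,dnax] -> 10 lines: fxww uki qtbx kjmp dnax jql rwdlz llkdx xafx rgl
Final line count: 10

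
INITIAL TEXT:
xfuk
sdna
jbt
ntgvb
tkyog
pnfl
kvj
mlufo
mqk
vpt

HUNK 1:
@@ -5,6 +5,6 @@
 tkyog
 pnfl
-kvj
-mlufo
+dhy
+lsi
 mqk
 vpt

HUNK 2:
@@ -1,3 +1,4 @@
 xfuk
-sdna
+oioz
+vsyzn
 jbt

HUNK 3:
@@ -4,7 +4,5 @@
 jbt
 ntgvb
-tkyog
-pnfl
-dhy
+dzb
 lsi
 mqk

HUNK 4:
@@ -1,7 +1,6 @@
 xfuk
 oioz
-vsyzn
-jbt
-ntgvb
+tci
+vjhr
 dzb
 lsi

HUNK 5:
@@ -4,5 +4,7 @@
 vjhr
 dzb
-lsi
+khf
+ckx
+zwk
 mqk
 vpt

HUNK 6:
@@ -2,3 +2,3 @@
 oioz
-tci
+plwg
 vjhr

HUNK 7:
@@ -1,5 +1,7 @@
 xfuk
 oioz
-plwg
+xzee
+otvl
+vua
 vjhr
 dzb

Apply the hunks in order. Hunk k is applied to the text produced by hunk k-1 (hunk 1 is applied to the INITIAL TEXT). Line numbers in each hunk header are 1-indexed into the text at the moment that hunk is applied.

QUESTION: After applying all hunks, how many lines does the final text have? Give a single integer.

Hunk 1: at line 5 remove [kvj,mlufo] add [dhy,lsi] -> 10 lines: xfuk sdna jbt ntgvb tkyog pnfl dhy lsi mqk vpt
Hunk 2: at line 1 remove [sdna] add [oioz,vsyzn] -> 11 lines: xfuk oioz vsyzn jbt ntgvb tkyog pnfl dhy lsi mqk vpt
Hunk 3: at line 4 remove [tkyog,pnfl,dhy] add [dzb] -> 9 lines: xfuk oioz vsyzn jbt ntgvb dzb lsi mqk vpt
Hunk 4: at line 1 remove [vsyzn,jbt,ntgvb] add [tci,vjhr] -> 8 lines: xfuk oioz tci vjhr dzb lsi mqk vpt
Hunk 5: at line 4 remove [lsi] add [khf,ckx,zwk] -> 10 lines: xfuk oioz tci vjhr dzb khf ckx zwk mqk vpt
Hunk 6: at line 2 remove [tci] add [plwg] -> 10 lines: xfuk oioz plwg vjhr dzb khf ckx zwk mqk vpt
Hunk 7: at line 1 remove [plwg] add [xzee,otvl,vua] -> 12 lines: xfuk oioz xzee otvl vua vjhr dzb khf ckx zwk mqk vpt
Final line count: 12

Answer: 12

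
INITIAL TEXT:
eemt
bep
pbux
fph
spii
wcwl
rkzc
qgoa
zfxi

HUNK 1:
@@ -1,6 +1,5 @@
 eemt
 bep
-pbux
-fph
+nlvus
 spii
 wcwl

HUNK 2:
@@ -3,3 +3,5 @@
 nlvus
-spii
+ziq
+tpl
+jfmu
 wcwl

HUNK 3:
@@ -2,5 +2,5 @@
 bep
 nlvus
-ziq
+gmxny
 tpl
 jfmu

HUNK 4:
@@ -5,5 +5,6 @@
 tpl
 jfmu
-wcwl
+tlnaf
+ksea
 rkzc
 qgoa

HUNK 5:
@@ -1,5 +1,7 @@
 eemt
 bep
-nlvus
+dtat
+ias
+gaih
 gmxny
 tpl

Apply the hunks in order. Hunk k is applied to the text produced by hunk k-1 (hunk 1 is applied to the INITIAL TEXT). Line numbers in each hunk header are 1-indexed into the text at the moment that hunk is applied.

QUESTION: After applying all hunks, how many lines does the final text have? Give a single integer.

Answer: 13

Derivation:
Hunk 1: at line 1 remove [pbux,fph] add [nlvus] -> 8 lines: eemt bep nlvus spii wcwl rkzc qgoa zfxi
Hunk 2: at line 3 remove [spii] add [ziq,tpl,jfmu] -> 10 lines: eemt bep nlvus ziq tpl jfmu wcwl rkzc qgoa zfxi
Hunk 3: at line 2 remove [ziq] add [gmxny] -> 10 lines: eemt bep nlvus gmxny tpl jfmu wcwl rkzc qgoa zfxi
Hunk 4: at line 5 remove [wcwl] add [tlnaf,ksea] -> 11 lines: eemt bep nlvus gmxny tpl jfmu tlnaf ksea rkzc qgoa zfxi
Hunk 5: at line 1 remove [nlvus] add [dtat,ias,gaih] -> 13 lines: eemt bep dtat ias gaih gmxny tpl jfmu tlnaf ksea rkzc qgoa zfxi
Final line count: 13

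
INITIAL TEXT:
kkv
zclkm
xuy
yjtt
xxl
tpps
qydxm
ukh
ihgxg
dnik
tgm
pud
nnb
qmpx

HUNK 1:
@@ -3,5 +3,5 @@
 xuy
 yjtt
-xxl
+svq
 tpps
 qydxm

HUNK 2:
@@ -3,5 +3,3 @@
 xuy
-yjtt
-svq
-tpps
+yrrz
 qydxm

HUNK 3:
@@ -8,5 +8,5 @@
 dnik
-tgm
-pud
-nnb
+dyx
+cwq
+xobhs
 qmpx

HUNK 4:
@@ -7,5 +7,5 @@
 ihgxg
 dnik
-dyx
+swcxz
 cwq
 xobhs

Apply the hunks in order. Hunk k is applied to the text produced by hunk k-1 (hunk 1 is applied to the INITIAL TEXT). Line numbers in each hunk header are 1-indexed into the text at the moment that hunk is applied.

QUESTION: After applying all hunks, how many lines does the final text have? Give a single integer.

Answer: 12

Derivation:
Hunk 1: at line 3 remove [xxl] add [svq] -> 14 lines: kkv zclkm xuy yjtt svq tpps qydxm ukh ihgxg dnik tgm pud nnb qmpx
Hunk 2: at line 3 remove [yjtt,svq,tpps] add [yrrz] -> 12 lines: kkv zclkm xuy yrrz qydxm ukh ihgxg dnik tgm pud nnb qmpx
Hunk 3: at line 8 remove [tgm,pud,nnb] add [dyx,cwq,xobhs] -> 12 lines: kkv zclkm xuy yrrz qydxm ukh ihgxg dnik dyx cwq xobhs qmpx
Hunk 4: at line 7 remove [dyx] add [swcxz] -> 12 lines: kkv zclkm xuy yrrz qydxm ukh ihgxg dnik swcxz cwq xobhs qmpx
Final line count: 12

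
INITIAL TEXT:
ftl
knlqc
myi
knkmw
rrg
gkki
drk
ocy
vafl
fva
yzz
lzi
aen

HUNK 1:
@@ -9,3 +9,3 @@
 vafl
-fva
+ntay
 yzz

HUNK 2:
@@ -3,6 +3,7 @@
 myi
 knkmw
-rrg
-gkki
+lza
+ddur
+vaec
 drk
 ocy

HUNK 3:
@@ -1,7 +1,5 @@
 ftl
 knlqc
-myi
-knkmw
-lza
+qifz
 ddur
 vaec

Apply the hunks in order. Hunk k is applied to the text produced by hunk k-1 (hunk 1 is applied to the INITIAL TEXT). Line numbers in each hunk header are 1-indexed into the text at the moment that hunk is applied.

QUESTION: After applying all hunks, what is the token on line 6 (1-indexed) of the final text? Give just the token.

Hunk 1: at line 9 remove [fva] add [ntay] -> 13 lines: ftl knlqc myi knkmw rrg gkki drk ocy vafl ntay yzz lzi aen
Hunk 2: at line 3 remove [rrg,gkki] add [lza,ddur,vaec] -> 14 lines: ftl knlqc myi knkmw lza ddur vaec drk ocy vafl ntay yzz lzi aen
Hunk 3: at line 1 remove [myi,knkmw,lza] add [qifz] -> 12 lines: ftl knlqc qifz ddur vaec drk ocy vafl ntay yzz lzi aen
Final line 6: drk

Answer: drk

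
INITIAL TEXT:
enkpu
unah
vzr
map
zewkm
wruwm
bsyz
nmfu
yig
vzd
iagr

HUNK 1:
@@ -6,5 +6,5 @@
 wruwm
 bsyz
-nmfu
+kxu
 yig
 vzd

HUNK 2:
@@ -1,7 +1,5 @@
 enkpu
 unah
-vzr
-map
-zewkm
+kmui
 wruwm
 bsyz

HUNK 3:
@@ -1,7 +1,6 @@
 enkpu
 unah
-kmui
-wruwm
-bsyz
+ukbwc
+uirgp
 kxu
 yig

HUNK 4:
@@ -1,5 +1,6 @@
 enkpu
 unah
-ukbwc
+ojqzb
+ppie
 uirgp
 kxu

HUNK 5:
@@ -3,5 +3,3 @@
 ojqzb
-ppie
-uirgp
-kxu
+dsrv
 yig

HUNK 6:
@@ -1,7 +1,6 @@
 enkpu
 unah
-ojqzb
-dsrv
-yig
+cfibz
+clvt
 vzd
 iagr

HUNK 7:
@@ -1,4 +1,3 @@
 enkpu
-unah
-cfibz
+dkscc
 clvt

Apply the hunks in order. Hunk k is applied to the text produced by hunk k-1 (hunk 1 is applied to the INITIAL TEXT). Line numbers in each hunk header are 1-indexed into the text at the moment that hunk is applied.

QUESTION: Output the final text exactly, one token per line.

Answer: enkpu
dkscc
clvt
vzd
iagr

Derivation:
Hunk 1: at line 6 remove [nmfu] add [kxu] -> 11 lines: enkpu unah vzr map zewkm wruwm bsyz kxu yig vzd iagr
Hunk 2: at line 1 remove [vzr,map,zewkm] add [kmui] -> 9 lines: enkpu unah kmui wruwm bsyz kxu yig vzd iagr
Hunk 3: at line 1 remove [kmui,wruwm,bsyz] add [ukbwc,uirgp] -> 8 lines: enkpu unah ukbwc uirgp kxu yig vzd iagr
Hunk 4: at line 1 remove [ukbwc] add [ojqzb,ppie] -> 9 lines: enkpu unah ojqzb ppie uirgp kxu yig vzd iagr
Hunk 5: at line 3 remove [ppie,uirgp,kxu] add [dsrv] -> 7 lines: enkpu unah ojqzb dsrv yig vzd iagr
Hunk 6: at line 1 remove [ojqzb,dsrv,yig] add [cfibz,clvt] -> 6 lines: enkpu unah cfibz clvt vzd iagr
Hunk 7: at line 1 remove [unah,cfibz] add [dkscc] -> 5 lines: enkpu dkscc clvt vzd iagr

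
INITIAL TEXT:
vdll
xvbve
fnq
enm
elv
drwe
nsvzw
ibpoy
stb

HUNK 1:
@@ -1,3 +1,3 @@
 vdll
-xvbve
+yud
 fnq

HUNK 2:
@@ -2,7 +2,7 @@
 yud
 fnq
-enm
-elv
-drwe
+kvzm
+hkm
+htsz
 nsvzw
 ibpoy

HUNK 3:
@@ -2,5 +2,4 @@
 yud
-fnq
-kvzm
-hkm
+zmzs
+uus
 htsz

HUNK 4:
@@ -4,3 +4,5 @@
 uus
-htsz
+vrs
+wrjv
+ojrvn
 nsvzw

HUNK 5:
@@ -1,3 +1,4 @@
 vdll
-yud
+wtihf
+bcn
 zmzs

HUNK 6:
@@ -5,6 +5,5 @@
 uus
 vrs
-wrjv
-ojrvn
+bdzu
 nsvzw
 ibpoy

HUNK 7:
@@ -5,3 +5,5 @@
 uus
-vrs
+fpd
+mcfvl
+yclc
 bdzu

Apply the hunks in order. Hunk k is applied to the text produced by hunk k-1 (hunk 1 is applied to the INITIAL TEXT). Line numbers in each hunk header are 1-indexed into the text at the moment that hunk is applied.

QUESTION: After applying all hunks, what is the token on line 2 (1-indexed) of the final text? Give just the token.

Answer: wtihf

Derivation:
Hunk 1: at line 1 remove [xvbve] add [yud] -> 9 lines: vdll yud fnq enm elv drwe nsvzw ibpoy stb
Hunk 2: at line 2 remove [enm,elv,drwe] add [kvzm,hkm,htsz] -> 9 lines: vdll yud fnq kvzm hkm htsz nsvzw ibpoy stb
Hunk 3: at line 2 remove [fnq,kvzm,hkm] add [zmzs,uus] -> 8 lines: vdll yud zmzs uus htsz nsvzw ibpoy stb
Hunk 4: at line 4 remove [htsz] add [vrs,wrjv,ojrvn] -> 10 lines: vdll yud zmzs uus vrs wrjv ojrvn nsvzw ibpoy stb
Hunk 5: at line 1 remove [yud] add [wtihf,bcn] -> 11 lines: vdll wtihf bcn zmzs uus vrs wrjv ojrvn nsvzw ibpoy stb
Hunk 6: at line 5 remove [wrjv,ojrvn] add [bdzu] -> 10 lines: vdll wtihf bcn zmzs uus vrs bdzu nsvzw ibpoy stb
Hunk 7: at line 5 remove [vrs] add [fpd,mcfvl,yclc] -> 12 lines: vdll wtihf bcn zmzs uus fpd mcfvl yclc bdzu nsvzw ibpoy stb
Final line 2: wtihf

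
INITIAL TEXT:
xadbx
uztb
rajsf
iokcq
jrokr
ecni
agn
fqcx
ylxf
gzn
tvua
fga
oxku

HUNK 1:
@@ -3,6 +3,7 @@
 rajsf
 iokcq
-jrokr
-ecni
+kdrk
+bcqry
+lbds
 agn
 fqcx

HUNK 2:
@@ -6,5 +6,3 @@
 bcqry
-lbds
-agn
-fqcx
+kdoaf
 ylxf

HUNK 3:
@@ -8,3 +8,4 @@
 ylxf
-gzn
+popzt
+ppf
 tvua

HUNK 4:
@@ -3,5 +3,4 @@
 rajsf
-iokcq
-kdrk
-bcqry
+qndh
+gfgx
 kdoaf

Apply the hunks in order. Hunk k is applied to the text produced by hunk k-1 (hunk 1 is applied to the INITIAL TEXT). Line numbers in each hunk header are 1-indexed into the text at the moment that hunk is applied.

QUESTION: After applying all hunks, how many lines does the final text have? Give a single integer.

Hunk 1: at line 3 remove [jrokr,ecni] add [kdrk,bcqry,lbds] -> 14 lines: xadbx uztb rajsf iokcq kdrk bcqry lbds agn fqcx ylxf gzn tvua fga oxku
Hunk 2: at line 6 remove [lbds,agn,fqcx] add [kdoaf] -> 12 lines: xadbx uztb rajsf iokcq kdrk bcqry kdoaf ylxf gzn tvua fga oxku
Hunk 3: at line 8 remove [gzn] add [popzt,ppf] -> 13 lines: xadbx uztb rajsf iokcq kdrk bcqry kdoaf ylxf popzt ppf tvua fga oxku
Hunk 4: at line 3 remove [iokcq,kdrk,bcqry] add [qndh,gfgx] -> 12 lines: xadbx uztb rajsf qndh gfgx kdoaf ylxf popzt ppf tvua fga oxku
Final line count: 12

Answer: 12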